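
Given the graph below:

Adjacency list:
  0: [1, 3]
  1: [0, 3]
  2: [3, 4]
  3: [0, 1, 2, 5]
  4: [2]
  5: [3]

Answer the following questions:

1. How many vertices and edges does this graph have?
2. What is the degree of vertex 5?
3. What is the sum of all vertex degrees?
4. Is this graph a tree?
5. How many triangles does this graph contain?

Count: 6 vertices, 6 edges.
Vertex 5 has neighbors [3], degree = 1.
Handshaking lemma: 2 * 6 = 12.
A tree on 6 vertices has 5 edges. This graph has 6 edges (1 extra). Not a tree.
Number of triangles = 1.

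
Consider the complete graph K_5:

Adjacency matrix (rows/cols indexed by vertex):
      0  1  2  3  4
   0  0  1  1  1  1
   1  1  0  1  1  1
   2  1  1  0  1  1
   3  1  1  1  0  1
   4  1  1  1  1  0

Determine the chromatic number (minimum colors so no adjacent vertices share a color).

In K_5, every vertex is adjacent to every other vertex.
Each vertex needs a unique color.
Chromatic number = 5.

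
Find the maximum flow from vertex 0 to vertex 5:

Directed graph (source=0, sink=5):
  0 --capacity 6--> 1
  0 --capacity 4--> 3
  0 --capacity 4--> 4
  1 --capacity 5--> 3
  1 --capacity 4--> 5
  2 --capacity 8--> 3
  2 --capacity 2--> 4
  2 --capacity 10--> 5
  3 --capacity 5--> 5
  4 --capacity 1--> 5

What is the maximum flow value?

Computing max flow:
  Flow on (0->1): 6/6
  Flow on (0->3): 3/4
  Flow on (0->4): 1/4
  Flow on (1->3): 2/5
  Flow on (1->5): 4/4
  Flow on (3->5): 5/5
  Flow on (4->5): 1/1
Maximum flow = 10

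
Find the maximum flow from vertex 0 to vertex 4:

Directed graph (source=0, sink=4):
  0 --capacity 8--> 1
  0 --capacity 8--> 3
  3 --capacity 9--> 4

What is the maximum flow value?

Computing max flow:
  Flow on (0->3): 8/8
  Flow on (3->4): 8/9
Maximum flow = 8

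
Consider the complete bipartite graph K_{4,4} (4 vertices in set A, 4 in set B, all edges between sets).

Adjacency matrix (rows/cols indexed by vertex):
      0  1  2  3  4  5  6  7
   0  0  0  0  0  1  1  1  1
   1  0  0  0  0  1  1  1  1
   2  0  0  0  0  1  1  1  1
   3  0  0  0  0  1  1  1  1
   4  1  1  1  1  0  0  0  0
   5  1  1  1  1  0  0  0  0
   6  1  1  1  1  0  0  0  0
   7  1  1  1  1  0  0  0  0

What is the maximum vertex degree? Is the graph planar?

Set-A vertices have degree 4; set-B vertices have degree 4. Maximum degree = max(4,4) = 4.
K_{4,4} contains K_{3,3} as a subgraph (since both sides have >= 3 vertices); by Kuratowski's theorem it is not planar.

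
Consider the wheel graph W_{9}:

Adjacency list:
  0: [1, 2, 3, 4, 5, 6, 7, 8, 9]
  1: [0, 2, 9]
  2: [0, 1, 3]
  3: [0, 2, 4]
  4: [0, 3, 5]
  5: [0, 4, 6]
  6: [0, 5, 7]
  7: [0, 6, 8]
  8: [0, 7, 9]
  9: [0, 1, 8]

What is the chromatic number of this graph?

W_{9} = C_{9} plus a hub adjacent to every cycle vertex.
The outer cycle needs 3 colors (odd cycle); the hub is adjacent to all of them so needs a fresh color.
Chromatic number = 3 + 1 = 4.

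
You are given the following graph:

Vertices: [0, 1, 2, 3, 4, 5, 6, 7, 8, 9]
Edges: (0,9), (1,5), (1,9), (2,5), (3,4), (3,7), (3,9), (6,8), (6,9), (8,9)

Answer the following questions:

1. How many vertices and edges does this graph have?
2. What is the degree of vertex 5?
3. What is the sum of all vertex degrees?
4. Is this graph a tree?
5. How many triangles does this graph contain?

Count: 10 vertices, 10 edges.
Vertex 5 has neighbors [1, 2], degree = 2.
Handshaking lemma: 2 * 10 = 20.
A tree on 10 vertices has 9 edges. This graph has 10 edges (1 extra). Not a tree.
Number of triangles = 1.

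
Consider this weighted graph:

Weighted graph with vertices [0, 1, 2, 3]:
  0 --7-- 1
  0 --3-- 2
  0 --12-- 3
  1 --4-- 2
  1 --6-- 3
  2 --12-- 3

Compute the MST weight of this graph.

Applying Kruskal's algorithm (sort edges by weight, add if no cycle):
  Add (0,2) w=3
  Add (1,2) w=4
  Add (1,3) w=6
  Skip (0,1) w=7 (creates cycle)
  Skip (0,3) w=12 (creates cycle)
  Skip (2,3) w=12 (creates cycle)
MST weight = 13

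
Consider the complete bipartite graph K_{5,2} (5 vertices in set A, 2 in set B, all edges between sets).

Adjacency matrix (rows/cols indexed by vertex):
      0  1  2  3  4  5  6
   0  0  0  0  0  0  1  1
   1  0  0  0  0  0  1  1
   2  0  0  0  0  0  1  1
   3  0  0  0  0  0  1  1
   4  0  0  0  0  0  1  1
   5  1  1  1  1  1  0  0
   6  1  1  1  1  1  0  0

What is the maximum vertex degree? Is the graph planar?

Set-A vertices have degree 2; set-B vertices have degree 5. Maximum degree = max(5,2) = 5.
min(5,2) <= 2, so K_{5,2} avoids a K_{3,3} subdivision and is planar.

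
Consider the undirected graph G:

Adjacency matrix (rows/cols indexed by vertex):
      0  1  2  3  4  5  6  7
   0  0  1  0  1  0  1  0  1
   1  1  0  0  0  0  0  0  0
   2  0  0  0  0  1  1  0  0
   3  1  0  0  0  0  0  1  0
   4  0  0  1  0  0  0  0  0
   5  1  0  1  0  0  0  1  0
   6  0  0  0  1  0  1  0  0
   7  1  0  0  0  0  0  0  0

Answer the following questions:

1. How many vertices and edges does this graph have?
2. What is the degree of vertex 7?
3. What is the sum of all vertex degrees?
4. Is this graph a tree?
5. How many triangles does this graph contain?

Count: 8 vertices, 8 edges.
Vertex 7 has neighbors [0], degree = 1.
Handshaking lemma: 2 * 8 = 16.
A tree on 8 vertices has 7 edges. This graph has 8 edges (1 extra). Not a tree.
Number of triangles = 0.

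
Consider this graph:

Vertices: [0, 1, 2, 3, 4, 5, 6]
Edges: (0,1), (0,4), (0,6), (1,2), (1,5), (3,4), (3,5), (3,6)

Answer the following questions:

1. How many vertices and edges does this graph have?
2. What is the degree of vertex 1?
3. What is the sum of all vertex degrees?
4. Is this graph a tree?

Count: 7 vertices, 8 edges.
Vertex 1 has neighbors [0, 2, 5], degree = 3.
Handshaking lemma: 2 * 8 = 16.
A tree on 7 vertices has 6 edges. This graph has 8 edges (2 extra). Not a tree.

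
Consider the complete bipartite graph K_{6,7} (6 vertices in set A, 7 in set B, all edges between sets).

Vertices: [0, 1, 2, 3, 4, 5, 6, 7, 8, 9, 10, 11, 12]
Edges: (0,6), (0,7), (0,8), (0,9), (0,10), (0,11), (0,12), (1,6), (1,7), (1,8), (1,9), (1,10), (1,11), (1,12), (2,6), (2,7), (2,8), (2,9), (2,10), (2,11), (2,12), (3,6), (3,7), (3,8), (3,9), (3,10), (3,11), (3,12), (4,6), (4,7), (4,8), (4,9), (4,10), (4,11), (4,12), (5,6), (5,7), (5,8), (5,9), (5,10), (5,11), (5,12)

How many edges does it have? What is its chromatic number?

K_{6,7} has 6 * 7 = 42 edges.
Bipartite graphs have chromatic number 2 (color each partition differently).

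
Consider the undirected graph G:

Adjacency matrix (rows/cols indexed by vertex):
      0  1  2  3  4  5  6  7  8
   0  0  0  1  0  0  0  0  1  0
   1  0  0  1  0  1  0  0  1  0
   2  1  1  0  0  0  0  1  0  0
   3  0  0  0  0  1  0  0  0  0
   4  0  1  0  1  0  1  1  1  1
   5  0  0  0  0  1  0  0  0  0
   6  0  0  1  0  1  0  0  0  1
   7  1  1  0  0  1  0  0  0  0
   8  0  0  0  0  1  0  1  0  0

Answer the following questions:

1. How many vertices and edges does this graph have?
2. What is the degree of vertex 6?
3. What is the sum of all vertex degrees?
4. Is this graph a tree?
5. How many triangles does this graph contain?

Count: 9 vertices, 12 edges.
Vertex 6 has neighbors [2, 4, 8], degree = 3.
Handshaking lemma: 2 * 12 = 24.
A tree on 9 vertices has 8 edges. This graph has 12 edges (4 extra). Not a tree.
Number of triangles = 2.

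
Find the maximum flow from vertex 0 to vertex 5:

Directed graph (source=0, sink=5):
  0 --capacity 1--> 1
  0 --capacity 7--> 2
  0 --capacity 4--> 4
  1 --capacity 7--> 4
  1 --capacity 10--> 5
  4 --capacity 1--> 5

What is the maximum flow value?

Computing max flow:
  Flow on (0->1): 1/1
  Flow on (0->4): 1/4
  Flow on (1->5): 1/10
  Flow on (4->5): 1/1
Maximum flow = 2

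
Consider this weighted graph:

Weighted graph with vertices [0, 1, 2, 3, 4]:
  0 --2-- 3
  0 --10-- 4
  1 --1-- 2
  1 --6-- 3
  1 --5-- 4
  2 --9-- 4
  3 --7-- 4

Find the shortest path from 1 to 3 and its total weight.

Using Dijkstra's algorithm from vertex 1:
Shortest path: 1 -> 3
Total weight: 6 = 6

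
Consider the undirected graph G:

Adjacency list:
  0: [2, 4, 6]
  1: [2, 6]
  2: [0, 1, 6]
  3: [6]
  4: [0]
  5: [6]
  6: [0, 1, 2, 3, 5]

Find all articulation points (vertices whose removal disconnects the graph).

An articulation point is a vertex whose removal disconnects the graph.
Articulation points: [0, 6]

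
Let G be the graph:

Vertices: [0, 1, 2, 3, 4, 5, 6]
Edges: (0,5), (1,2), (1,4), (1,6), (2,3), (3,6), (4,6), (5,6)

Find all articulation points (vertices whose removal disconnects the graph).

An articulation point is a vertex whose removal disconnects the graph.
Articulation points: [5, 6]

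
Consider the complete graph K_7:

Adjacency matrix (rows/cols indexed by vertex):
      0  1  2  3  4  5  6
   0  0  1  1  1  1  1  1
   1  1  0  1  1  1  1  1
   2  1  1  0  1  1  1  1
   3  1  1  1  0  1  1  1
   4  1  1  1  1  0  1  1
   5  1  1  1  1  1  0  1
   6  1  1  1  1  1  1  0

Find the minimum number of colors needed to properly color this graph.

In K_7, every vertex is adjacent to every other vertex.
Each vertex needs a unique color.
Chromatic number = 7.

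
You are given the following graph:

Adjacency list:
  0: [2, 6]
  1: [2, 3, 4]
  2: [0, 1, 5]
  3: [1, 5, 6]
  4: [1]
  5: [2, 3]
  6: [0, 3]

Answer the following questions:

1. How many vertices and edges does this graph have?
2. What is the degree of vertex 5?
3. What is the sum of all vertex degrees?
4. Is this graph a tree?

Count: 7 vertices, 8 edges.
Vertex 5 has neighbors [2, 3], degree = 2.
Handshaking lemma: 2 * 8 = 16.
A tree on 7 vertices has 6 edges. This graph has 8 edges (2 extra). Not a tree.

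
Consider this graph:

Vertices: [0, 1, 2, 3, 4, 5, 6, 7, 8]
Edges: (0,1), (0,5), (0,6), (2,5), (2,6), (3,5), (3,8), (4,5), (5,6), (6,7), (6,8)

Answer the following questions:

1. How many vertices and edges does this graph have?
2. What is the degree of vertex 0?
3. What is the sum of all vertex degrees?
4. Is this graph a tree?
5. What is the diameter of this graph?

Count: 9 vertices, 11 edges.
Vertex 0 has neighbors [1, 5, 6], degree = 3.
Handshaking lemma: 2 * 11 = 22.
A tree on 9 vertices has 8 edges. This graph has 11 edges (3 extra). Not a tree.
Diameter (longest shortest path) = 3.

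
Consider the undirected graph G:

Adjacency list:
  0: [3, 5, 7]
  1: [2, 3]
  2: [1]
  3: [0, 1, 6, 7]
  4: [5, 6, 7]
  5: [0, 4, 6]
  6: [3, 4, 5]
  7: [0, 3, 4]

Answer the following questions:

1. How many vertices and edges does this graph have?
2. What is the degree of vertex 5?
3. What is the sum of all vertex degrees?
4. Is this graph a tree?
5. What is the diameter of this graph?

Count: 8 vertices, 11 edges.
Vertex 5 has neighbors [0, 4, 6], degree = 3.
Handshaking lemma: 2 * 11 = 22.
A tree on 8 vertices has 7 edges. This graph has 11 edges (4 extra). Not a tree.
Diameter (longest shortest path) = 4.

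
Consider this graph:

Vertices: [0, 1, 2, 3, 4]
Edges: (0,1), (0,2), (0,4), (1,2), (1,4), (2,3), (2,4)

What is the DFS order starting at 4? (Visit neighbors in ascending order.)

DFS from vertex 4 (neighbors processed in ascending order):
Visit order: 4, 0, 1, 2, 3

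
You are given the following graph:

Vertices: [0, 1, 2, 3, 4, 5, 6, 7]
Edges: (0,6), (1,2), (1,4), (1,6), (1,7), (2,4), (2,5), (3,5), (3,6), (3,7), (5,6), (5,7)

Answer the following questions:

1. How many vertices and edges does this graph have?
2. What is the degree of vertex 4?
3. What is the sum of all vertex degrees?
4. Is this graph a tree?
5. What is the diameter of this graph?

Count: 8 vertices, 12 edges.
Vertex 4 has neighbors [1, 2], degree = 2.
Handshaking lemma: 2 * 12 = 24.
A tree on 8 vertices has 7 edges. This graph has 12 edges (5 extra). Not a tree.
Diameter (longest shortest path) = 3.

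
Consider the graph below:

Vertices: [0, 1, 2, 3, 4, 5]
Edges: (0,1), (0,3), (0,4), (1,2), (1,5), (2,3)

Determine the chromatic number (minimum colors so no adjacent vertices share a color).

The graph has a maximum clique of size 2 (lower bound on chromatic number).
A valid 2-coloring: {0: 0, 1: 1, 2: 0, 3: 1, 4: 1, 5: 0}.
Chromatic number = 2.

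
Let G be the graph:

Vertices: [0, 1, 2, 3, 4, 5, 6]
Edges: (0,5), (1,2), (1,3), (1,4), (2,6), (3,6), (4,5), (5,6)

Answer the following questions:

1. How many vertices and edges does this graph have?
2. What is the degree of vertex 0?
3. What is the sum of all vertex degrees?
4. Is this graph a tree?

Count: 7 vertices, 8 edges.
Vertex 0 has neighbors [5], degree = 1.
Handshaking lemma: 2 * 8 = 16.
A tree on 7 vertices has 6 edges. This graph has 8 edges (2 extra). Not a tree.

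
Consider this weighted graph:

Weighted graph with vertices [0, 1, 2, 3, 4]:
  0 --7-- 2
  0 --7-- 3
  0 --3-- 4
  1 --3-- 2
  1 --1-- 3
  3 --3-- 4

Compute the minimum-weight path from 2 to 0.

Using Dijkstra's algorithm from vertex 2:
Shortest path: 2 -> 0
Total weight: 7 = 7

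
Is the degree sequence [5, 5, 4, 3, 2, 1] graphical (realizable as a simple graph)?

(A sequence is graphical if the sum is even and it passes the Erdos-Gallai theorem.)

Sum of degrees = 20. Sum is even but fails Erdos-Gallai. The sequence is NOT graphical.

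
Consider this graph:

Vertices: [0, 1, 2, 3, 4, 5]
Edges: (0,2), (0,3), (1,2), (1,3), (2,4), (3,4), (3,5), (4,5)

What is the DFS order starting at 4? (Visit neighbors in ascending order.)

DFS from vertex 4 (neighbors processed in ascending order):
Visit order: 4, 2, 0, 3, 1, 5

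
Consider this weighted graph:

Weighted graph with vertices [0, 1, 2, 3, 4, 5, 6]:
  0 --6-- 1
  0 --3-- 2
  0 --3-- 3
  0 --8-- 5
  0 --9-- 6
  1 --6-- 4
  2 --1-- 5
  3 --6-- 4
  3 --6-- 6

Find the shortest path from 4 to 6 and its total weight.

Using Dijkstra's algorithm from vertex 4:
Shortest path: 4 -> 3 -> 6
Total weight: 6 + 6 = 12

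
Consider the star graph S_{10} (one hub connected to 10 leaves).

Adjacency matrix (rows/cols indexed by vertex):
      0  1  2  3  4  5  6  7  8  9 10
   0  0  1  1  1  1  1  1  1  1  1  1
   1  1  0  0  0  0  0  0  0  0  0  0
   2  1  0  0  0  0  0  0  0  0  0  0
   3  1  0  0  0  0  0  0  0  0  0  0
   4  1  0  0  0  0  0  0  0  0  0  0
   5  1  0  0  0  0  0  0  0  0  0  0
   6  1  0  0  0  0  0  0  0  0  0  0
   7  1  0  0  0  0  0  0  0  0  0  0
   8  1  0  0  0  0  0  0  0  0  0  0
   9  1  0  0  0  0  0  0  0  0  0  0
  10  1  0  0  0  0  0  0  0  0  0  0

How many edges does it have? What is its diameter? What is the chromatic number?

Star graph S_{10}: the hub connects to all 10 leaves.
Edges = 10.
Diameter = 2 (any leaf to hub is 1, leaf to leaf through hub is 2).
Star graphs are bipartite (hub vs leaves), so chromatic number = 2.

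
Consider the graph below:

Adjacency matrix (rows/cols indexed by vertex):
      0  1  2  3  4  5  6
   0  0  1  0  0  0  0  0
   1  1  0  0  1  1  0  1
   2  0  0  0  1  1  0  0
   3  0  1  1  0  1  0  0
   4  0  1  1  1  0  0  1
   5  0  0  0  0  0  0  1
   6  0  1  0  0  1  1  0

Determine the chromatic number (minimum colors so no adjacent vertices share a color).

The graph has a maximum clique of size 3 (lower bound on chromatic number).
A valid 3-coloring: {0: 1, 1: 0, 2: 0, 3: 2, 4: 1, 5: 0, 6: 2}.
Chromatic number = 3.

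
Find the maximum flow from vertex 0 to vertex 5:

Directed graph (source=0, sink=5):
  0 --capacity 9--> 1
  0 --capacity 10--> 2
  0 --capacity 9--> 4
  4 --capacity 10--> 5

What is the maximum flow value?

Computing max flow:
  Flow on (0->4): 9/9
  Flow on (4->5): 9/10
Maximum flow = 9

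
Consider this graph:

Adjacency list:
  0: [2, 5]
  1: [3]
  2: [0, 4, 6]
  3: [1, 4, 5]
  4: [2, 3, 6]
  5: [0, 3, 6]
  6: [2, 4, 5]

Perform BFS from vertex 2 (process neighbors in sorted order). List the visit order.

BFS from vertex 2 (neighbors processed in ascending order):
Visit order: 2, 0, 4, 6, 5, 3, 1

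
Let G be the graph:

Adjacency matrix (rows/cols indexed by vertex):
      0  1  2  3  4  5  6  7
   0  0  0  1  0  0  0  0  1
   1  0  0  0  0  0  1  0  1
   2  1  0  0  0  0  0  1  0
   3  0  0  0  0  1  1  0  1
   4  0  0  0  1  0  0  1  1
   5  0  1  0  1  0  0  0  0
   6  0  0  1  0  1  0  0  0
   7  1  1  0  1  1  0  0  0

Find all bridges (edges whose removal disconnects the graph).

No bridges found. The graph is 2-edge-connected (no single edge removal disconnects it).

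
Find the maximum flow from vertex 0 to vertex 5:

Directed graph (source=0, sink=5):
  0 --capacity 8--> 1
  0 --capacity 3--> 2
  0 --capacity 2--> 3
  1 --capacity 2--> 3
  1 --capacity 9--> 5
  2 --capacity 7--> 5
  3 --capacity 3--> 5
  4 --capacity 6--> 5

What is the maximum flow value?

Computing max flow:
  Flow on (0->1): 8/8
  Flow on (0->2): 3/3
  Flow on (0->3): 2/2
  Flow on (1->5): 8/9
  Flow on (2->5): 3/7
  Flow on (3->5): 2/3
Maximum flow = 13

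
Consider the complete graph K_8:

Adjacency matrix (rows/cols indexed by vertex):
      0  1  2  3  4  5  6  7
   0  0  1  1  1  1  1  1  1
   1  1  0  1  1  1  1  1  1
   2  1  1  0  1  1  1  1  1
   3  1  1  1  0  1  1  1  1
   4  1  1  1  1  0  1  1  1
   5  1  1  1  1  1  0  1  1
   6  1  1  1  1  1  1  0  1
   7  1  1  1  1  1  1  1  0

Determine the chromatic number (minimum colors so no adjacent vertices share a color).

In K_8, every vertex is adjacent to every other vertex.
Each vertex needs a unique color.
Chromatic number = 8.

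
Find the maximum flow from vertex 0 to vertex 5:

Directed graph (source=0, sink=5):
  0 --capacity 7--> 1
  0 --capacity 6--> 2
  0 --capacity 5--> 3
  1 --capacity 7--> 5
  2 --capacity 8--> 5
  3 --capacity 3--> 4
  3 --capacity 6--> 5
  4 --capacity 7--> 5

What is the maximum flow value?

Computing max flow:
  Flow on (0->1): 7/7
  Flow on (0->2): 6/6
  Flow on (0->3): 5/5
  Flow on (1->5): 7/7
  Flow on (2->5): 6/8
  Flow on (3->5): 5/6
Maximum flow = 18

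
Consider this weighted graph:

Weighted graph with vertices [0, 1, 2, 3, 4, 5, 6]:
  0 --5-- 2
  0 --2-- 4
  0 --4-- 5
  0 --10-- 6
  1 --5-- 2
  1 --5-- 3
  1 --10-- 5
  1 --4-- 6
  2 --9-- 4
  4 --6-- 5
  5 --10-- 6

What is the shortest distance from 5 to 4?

Using Dijkstra's algorithm from vertex 5:
Shortest path: 5 -> 4
Total weight: 6 = 6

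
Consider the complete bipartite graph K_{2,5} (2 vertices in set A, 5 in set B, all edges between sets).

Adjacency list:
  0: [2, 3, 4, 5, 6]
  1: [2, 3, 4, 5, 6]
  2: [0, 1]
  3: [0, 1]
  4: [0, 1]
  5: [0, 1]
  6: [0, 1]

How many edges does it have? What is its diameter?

K_{2,5} has 2 * 5 = 10 edges.
Any vertex reaches any opposite-side vertex in 1 step; same-side vertices reach in 2 steps via any opposite-side vertex.
Diameter = 2.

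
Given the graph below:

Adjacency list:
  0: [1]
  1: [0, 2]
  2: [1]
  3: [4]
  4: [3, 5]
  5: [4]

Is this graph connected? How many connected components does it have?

Checking connectivity: the graph has 2 connected component(s).
Components: [[0, 1, 2], [3, 4, 5]]. The graph is NOT connected.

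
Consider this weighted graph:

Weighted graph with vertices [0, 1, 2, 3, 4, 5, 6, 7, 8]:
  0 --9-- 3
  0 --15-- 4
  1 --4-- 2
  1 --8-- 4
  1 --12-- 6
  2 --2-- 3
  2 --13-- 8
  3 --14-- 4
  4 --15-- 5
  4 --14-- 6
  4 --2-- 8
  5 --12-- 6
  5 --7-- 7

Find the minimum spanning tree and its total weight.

Applying Kruskal's algorithm (sort edges by weight, add if no cycle):
  Add (2,3) w=2
  Add (4,8) w=2
  Add (1,2) w=4
  Add (5,7) w=7
  Add (1,4) w=8
  Add (0,3) w=9
  Add (1,6) w=12
  Add (5,6) w=12
  Skip (2,8) w=13 (creates cycle)
  Skip (3,4) w=14 (creates cycle)
  Skip (4,6) w=14 (creates cycle)
  Skip (0,4) w=15 (creates cycle)
  Skip (4,5) w=15 (creates cycle)
MST weight = 56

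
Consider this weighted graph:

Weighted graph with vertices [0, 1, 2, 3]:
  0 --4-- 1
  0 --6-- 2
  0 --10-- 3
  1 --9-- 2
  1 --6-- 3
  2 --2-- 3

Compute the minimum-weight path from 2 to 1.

Using Dijkstra's algorithm from vertex 2:
Shortest path: 2 -> 3 -> 1
Total weight: 2 + 6 = 8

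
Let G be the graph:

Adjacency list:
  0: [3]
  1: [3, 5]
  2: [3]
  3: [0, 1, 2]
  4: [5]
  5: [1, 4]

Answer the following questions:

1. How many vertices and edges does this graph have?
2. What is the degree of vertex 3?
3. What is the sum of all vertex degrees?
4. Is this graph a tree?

Count: 6 vertices, 5 edges.
Vertex 3 has neighbors [0, 1, 2], degree = 3.
Handshaking lemma: 2 * 5 = 10.
A graph is a tree iff it is connected and has exactly n-1 edges. This graph is connected (all 6 vertices in one component) and has 6-1 = 5 edges. It is a tree.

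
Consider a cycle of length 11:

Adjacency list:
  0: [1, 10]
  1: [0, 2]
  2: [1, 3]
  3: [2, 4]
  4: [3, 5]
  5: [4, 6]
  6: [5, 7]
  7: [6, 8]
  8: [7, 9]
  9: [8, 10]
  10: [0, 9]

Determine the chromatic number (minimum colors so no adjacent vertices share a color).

This is an odd cycle (C_11). Odd cycles are not bipartite (any 2-coloring forces two adjacent vertices to match), and 3 colors suffice.
Chromatic number = 3.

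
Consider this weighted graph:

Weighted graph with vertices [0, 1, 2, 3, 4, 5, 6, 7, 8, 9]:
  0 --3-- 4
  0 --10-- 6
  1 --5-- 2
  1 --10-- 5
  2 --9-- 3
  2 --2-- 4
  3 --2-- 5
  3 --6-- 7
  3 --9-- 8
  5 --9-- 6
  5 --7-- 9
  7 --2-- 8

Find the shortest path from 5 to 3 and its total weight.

Using Dijkstra's algorithm from vertex 5:
Shortest path: 5 -> 3
Total weight: 2 = 2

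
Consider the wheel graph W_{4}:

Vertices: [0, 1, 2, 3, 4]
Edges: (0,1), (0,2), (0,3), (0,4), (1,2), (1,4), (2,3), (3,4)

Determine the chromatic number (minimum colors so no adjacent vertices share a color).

W_{4} = C_{4} plus a hub adjacent to every cycle vertex.
The outer cycle needs 2 colors (even cycle); the hub is adjacent to all of them so needs a fresh color.
Chromatic number = 2 + 1 = 3.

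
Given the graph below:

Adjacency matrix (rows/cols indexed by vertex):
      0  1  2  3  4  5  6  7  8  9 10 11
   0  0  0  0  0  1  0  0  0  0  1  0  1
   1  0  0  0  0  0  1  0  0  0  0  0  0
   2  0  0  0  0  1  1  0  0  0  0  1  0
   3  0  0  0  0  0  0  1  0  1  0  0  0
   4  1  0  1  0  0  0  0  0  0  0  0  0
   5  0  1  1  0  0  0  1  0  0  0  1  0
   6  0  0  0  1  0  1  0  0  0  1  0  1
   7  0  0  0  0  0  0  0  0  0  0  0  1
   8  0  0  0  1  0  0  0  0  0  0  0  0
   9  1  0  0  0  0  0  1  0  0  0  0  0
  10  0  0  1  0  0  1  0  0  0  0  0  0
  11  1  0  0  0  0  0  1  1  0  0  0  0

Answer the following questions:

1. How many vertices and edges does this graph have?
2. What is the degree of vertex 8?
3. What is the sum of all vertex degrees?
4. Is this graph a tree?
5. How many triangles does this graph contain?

Count: 12 vertices, 14 edges.
Vertex 8 has neighbors [3], degree = 1.
Handshaking lemma: 2 * 14 = 28.
A tree on 12 vertices has 11 edges. This graph has 14 edges (3 extra). Not a tree.
Number of triangles = 1.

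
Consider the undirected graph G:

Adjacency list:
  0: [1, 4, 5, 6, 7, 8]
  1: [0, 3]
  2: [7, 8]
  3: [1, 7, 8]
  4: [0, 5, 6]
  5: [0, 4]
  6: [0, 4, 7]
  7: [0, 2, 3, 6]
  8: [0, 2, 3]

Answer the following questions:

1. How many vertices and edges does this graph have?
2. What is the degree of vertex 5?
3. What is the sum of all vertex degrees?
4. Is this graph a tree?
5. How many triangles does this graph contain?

Count: 9 vertices, 14 edges.
Vertex 5 has neighbors [0, 4], degree = 2.
Handshaking lemma: 2 * 14 = 28.
A tree on 9 vertices has 8 edges. This graph has 14 edges (6 extra). Not a tree.
Number of triangles = 3.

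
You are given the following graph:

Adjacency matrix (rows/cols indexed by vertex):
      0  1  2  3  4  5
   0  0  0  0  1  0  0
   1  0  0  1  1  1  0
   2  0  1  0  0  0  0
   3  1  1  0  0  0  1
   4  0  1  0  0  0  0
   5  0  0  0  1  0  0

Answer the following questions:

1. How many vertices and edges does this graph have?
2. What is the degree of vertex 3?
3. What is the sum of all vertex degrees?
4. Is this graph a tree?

Count: 6 vertices, 5 edges.
Vertex 3 has neighbors [0, 1, 5], degree = 3.
Handshaking lemma: 2 * 5 = 10.
A graph is a tree iff it is connected and has exactly n-1 edges. This graph is connected (all 6 vertices in one component) and has 6-1 = 5 edges. It is a tree.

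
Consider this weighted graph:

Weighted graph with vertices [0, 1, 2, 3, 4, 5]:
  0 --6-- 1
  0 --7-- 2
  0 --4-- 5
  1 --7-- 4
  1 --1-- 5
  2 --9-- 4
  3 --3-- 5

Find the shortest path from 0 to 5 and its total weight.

Using Dijkstra's algorithm from vertex 0:
Shortest path: 0 -> 5
Total weight: 4 = 4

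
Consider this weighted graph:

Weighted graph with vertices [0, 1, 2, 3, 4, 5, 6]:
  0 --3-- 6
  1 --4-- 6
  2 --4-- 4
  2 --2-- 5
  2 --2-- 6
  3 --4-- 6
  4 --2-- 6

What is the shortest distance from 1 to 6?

Using Dijkstra's algorithm from vertex 1:
Shortest path: 1 -> 6
Total weight: 4 = 4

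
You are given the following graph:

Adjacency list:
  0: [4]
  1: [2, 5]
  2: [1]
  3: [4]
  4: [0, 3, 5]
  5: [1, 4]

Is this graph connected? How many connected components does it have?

Checking connectivity: the graph has 1 connected component(s).
All vertices are reachable from each other. The graph IS connected.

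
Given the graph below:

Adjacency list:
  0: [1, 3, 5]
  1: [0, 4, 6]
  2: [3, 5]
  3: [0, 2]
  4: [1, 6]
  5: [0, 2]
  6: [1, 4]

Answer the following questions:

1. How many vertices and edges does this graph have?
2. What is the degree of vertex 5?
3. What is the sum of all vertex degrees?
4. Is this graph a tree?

Count: 7 vertices, 8 edges.
Vertex 5 has neighbors [0, 2], degree = 2.
Handshaking lemma: 2 * 8 = 16.
A tree on 7 vertices has 6 edges. This graph has 8 edges (2 extra). Not a tree.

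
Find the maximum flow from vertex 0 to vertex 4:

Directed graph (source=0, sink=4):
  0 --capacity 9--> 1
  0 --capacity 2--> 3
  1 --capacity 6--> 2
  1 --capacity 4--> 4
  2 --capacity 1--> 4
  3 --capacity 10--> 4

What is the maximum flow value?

Computing max flow:
  Flow on (0->1): 5/9
  Flow on (0->3): 2/2
  Flow on (1->2): 1/6
  Flow on (1->4): 4/4
  Flow on (2->4): 1/1
  Flow on (3->4): 2/10
Maximum flow = 7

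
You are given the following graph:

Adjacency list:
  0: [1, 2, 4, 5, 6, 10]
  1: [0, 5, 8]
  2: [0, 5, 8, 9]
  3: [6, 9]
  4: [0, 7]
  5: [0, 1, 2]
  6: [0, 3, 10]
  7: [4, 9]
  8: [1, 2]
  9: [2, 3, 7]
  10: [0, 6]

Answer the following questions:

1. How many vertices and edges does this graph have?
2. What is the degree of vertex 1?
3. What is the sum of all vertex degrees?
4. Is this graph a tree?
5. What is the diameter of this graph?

Count: 11 vertices, 16 edges.
Vertex 1 has neighbors [0, 5, 8], degree = 3.
Handshaking lemma: 2 * 16 = 32.
A tree on 11 vertices has 10 edges. This graph has 16 edges (6 extra). Not a tree.
Diameter (longest shortest path) = 3.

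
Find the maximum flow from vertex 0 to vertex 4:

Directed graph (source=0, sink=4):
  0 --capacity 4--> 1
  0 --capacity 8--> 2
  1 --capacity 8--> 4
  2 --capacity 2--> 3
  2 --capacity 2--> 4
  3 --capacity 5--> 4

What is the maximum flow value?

Computing max flow:
  Flow on (0->1): 4/4
  Flow on (0->2): 4/8
  Flow on (1->4): 4/8
  Flow on (2->3): 2/2
  Flow on (2->4): 2/2
  Flow on (3->4): 2/5
Maximum flow = 8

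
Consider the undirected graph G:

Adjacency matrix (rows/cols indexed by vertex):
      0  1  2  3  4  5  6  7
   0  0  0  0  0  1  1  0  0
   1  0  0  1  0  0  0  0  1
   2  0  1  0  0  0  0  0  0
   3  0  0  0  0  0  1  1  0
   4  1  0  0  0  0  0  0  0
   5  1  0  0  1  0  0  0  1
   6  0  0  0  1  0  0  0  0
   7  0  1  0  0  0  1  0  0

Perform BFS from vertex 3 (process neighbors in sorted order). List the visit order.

BFS from vertex 3 (neighbors processed in ascending order):
Visit order: 3, 5, 6, 0, 7, 4, 1, 2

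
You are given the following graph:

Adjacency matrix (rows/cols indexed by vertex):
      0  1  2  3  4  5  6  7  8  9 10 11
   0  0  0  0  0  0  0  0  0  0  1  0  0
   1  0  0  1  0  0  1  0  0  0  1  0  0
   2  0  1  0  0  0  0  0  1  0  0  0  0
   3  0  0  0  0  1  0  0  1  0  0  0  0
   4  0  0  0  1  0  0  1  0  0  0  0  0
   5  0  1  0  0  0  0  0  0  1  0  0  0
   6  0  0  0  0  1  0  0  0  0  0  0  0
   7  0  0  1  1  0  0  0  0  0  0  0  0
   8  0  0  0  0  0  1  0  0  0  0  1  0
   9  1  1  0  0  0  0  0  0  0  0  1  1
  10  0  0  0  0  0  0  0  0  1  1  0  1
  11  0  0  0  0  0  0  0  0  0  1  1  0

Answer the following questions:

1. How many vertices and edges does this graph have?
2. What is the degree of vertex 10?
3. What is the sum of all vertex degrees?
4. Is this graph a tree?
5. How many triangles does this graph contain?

Count: 12 vertices, 13 edges.
Vertex 10 has neighbors [8, 9, 11], degree = 3.
Handshaking lemma: 2 * 13 = 26.
A tree on 12 vertices has 11 edges. This graph has 13 edges (2 extra). Not a tree.
Number of triangles = 1.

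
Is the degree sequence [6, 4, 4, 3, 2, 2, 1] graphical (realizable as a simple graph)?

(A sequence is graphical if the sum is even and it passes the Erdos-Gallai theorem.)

Sum of degrees = 22. Sum is even and passes Erdos-Gallai. The sequence IS graphical.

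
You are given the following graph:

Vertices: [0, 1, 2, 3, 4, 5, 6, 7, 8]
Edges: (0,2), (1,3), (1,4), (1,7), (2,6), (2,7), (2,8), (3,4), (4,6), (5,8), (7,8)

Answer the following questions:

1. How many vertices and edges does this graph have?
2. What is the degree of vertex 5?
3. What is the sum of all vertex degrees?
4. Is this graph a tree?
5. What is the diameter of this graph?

Count: 9 vertices, 11 edges.
Vertex 5 has neighbors [8], degree = 1.
Handshaking lemma: 2 * 11 = 22.
A tree on 9 vertices has 8 edges. This graph has 11 edges (3 extra). Not a tree.
Diameter (longest shortest path) = 4.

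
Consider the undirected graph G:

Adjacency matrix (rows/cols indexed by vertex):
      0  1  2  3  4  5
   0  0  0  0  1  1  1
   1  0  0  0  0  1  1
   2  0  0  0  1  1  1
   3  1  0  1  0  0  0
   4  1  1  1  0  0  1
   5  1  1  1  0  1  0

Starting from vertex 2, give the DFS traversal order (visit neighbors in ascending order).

DFS from vertex 2 (neighbors processed in ascending order):
Visit order: 2, 3, 0, 4, 1, 5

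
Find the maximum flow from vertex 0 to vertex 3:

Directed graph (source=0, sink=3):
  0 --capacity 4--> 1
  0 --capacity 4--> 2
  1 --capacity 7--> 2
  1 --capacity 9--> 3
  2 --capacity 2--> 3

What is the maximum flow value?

Computing max flow:
  Flow on (0->1): 4/4
  Flow on (0->2): 2/4
  Flow on (1->3): 4/9
  Flow on (2->3): 2/2
Maximum flow = 6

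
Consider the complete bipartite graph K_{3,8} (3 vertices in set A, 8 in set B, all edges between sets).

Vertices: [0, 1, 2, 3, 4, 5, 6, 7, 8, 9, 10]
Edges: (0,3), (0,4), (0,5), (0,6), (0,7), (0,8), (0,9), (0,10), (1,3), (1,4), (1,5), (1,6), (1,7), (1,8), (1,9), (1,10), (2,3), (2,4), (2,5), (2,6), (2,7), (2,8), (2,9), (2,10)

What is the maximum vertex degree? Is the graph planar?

Set-A vertices have degree 8; set-B vertices have degree 3. Maximum degree = max(3,8) = 8.
K_{3,8} contains K_{3,3} as a subgraph (since both sides have >= 3 vertices); by Kuratowski's theorem it is not planar.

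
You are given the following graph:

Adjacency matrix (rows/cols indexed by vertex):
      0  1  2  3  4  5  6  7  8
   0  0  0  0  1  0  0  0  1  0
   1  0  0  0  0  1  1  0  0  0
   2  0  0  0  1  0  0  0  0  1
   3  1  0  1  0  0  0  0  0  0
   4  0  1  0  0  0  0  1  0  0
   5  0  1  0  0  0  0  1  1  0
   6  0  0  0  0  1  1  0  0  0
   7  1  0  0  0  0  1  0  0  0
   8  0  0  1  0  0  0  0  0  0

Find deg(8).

Vertex 8 has neighbors [2], so deg(8) = 1.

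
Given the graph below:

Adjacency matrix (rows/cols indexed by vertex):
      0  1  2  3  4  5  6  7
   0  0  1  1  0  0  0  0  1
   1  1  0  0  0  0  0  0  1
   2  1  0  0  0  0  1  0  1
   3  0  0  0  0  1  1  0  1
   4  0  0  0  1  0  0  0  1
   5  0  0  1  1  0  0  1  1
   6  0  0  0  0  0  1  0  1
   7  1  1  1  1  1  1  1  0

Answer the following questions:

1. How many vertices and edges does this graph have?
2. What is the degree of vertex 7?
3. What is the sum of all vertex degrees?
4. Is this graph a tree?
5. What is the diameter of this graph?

Count: 8 vertices, 13 edges.
Vertex 7 has neighbors [0, 1, 2, 3, 4, 5, 6], degree = 7.
Handshaking lemma: 2 * 13 = 26.
A tree on 8 vertices has 7 edges. This graph has 13 edges (6 extra). Not a tree.
Diameter (longest shortest path) = 2.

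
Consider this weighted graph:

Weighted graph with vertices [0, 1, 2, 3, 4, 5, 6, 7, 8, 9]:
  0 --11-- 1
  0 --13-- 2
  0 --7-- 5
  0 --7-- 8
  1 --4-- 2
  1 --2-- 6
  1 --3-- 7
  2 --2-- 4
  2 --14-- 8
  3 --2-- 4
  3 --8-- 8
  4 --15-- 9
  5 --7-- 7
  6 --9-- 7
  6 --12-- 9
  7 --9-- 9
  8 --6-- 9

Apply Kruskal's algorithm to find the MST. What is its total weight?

Applying Kruskal's algorithm (sort edges by weight, add if no cycle):
  Add (1,6) w=2
  Add (2,4) w=2
  Add (3,4) w=2
  Add (1,7) w=3
  Add (1,2) w=4
  Add (8,9) w=6
  Add (0,5) w=7
  Add (0,8) w=7
  Add (5,7) w=7
  Skip (3,8) w=8 (creates cycle)
  Skip (6,7) w=9 (creates cycle)
  Skip (7,9) w=9 (creates cycle)
  Skip (0,1) w=11 (creates cycle)
  Skip (6,9) w=12 (creates cycle)
  Skip (0,2) w=13 (creates cycle)
  Skip (2,8) w=14 (creates cycle)
  Skip (4,9) w=15 (creates cycle)
MST weight = 40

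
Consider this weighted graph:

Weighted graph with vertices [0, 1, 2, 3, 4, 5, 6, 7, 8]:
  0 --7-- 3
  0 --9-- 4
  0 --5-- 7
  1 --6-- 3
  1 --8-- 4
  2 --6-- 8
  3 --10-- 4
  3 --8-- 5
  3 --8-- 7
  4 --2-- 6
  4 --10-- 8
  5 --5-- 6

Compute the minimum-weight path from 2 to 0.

Using Dijkstra's algorithm from vertex 2:
Shortest path: 2 -> 8 -> 4 -> 0
Total weight: 6 + 10 + 9 = 25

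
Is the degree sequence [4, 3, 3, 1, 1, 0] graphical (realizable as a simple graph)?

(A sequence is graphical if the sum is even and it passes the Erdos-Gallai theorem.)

Sum of degrees = 12. Sum is even but fails Erdos-Gallai. The sequence is NOT graphical.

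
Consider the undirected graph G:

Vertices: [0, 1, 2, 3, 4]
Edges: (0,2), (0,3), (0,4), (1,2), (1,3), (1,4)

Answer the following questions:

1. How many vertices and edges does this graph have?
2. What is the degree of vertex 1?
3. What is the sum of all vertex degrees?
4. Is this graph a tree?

Count: 5 vertices, 6 edges.
Vertex 1 has neighbors [2, 3, 4], degree = 3.
Handshaking lemma: 2 * 6 = 12.
A tree on 5 vertices has 4 edges. This graph has 6 edges (2 extra). Not a tree.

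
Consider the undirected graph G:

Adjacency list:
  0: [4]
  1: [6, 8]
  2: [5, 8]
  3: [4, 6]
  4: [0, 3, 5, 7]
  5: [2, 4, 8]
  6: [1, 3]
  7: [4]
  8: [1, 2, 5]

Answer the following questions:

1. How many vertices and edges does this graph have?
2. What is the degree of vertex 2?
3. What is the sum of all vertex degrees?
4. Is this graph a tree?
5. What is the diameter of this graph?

Count: 9 vertices, 10 edges.
Vertex 2 has neighbors [5, 8], degree = 2.
Handshaking lemma: 2 * 10 = 20.
A tree on 9 vertices has 8 edges. This graph has 10 edges (2 extra). Not a tree.
Diameter (longest shortest path) = 4.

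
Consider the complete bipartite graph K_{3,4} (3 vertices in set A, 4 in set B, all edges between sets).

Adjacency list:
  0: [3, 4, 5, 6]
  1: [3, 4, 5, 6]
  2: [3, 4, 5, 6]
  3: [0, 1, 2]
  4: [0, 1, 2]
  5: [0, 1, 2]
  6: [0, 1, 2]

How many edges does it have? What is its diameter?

K_{3,4} has 3 * 4 = 12 edges.
Any vertex reaches any opposite-side vertex in 1 step; same-side vertices reach in 2 steps via any opposite-side vertex.
Diameter = 2.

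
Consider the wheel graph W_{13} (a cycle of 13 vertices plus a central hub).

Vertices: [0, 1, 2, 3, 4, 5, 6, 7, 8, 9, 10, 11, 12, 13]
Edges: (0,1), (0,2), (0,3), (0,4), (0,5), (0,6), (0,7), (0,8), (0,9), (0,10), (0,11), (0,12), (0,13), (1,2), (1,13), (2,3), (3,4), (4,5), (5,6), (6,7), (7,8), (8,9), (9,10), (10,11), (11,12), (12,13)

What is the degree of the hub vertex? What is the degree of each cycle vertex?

The hub connects to all 13 cycle vertices, so deg(hub) = 13.
Each cycle vertex connects to 2 neighbors on the cycle plus the hub, so deg(cycle vertex) = 3.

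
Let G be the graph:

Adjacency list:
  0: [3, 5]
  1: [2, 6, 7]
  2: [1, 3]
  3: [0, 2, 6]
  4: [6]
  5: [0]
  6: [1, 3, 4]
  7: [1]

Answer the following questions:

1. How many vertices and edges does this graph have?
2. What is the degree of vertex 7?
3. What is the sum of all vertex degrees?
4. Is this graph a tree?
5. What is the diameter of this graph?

Count: 8 vertices, 8 edges.
Vertex 7 has neighbors [1], degree = 1.
Handshaking lemma: 2 * 8 = 16.
A tree on 8 vertices has 7 edges. This graph has 8 edges (1 extra). Not a tree.
Diameter (longest shortest path) = 5.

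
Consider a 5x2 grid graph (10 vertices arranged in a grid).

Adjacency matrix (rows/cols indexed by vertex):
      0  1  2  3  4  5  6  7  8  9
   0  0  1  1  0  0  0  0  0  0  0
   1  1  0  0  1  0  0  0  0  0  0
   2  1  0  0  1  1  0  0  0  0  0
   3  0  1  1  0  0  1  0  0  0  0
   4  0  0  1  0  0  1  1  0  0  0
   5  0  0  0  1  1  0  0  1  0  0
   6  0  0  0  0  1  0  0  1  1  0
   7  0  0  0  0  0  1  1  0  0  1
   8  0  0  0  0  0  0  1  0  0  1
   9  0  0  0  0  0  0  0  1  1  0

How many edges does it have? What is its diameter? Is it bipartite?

A 5x2 grid has 8 vertical edges and 5 horizontal edges.
Total edges = 8 + 5 = 13.
Diameter = (5-1) + (2-1) = 5 (corner to opposite corner).
Grid graphs are bipartite (checkerboard coloring).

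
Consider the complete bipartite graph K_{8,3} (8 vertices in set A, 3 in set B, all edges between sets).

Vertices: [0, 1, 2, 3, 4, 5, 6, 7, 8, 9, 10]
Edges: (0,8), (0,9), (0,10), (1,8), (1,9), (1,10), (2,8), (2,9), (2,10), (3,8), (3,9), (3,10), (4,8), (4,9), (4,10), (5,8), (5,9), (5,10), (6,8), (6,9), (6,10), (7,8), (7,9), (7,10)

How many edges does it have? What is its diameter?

K_{8,3} has 8 * 3 = 24 edges.
Any vertex reaches any opposite-side vertex in 1 step; same-side vertices reach in 2 steps via any opposite-side vertex.
Diameter = 2.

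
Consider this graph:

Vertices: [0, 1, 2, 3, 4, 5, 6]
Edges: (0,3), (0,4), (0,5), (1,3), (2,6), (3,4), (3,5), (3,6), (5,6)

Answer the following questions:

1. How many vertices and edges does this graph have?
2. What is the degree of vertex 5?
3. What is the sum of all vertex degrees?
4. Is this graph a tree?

Count: 7 vertices, 9 edges.
Vertex 5 has neighbors [0, 3, 6], degree = 3.
Handshaking lemma: 2 * 9 = 18.
A tree on 7 vertices has 6 edges. This graph has 9 edges (3 extra). Not a tree.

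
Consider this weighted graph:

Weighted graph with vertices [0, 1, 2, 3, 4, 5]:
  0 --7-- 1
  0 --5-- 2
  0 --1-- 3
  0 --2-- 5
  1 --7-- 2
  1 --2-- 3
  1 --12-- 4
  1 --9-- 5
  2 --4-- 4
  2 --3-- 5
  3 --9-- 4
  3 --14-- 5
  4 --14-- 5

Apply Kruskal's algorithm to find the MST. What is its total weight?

Applying Kruskal's algorithm (sort edges by weight, add if no cycle):
  Add (0,3) w=1
  Add (0,5) w=2
  Add (1,3) w=2
  Add (2,5) w=3
  Add (2,4) w=4
  Skip (0,2) w=5 (creates cycle)
  Skip (0,1) w=7 (creates cycle)
  Skip (1,2) w=7 (creates cycle)
  Skip (1,5) w=9 (creates cycle)
  Skip (3,4) w=9 (creates cycle)
  Skip (1,4) w=12 (creates cycle)
  Skip (3,5) w=14 (creates cycle)
  Skip (4,5) w=14 (creates cycle)
MST weight = 12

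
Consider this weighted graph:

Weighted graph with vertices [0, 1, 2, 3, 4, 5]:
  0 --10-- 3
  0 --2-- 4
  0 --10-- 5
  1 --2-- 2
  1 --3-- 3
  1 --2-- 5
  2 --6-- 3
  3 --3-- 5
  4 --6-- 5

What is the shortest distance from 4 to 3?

Using Dijkstra's algorithm from vertex 4:
Shortest path: 4 -> 5 -> 3
Total weight: 6 + 3 = 9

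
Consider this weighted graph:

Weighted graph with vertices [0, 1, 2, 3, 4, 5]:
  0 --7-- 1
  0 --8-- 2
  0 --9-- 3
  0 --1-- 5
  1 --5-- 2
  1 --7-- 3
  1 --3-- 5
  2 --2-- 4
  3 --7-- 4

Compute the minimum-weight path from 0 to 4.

Using Dijkstra's algorithm from vertex 0:
Shortest path: 0 -> 2 -> 4
Total weight: 8 + 2 = 10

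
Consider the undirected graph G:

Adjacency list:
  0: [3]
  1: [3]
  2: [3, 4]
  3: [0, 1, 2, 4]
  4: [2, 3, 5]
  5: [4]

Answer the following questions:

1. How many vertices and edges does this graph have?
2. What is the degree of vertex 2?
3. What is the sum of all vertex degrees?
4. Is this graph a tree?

Count: 6 vertices, 6 edges.
Vertex 2 has neighbors [3, 4], degree = 2.
Handshaking lemma: 2 * 6 = 12.
A tree on 6 vertices has 5 edges. This graph has 6 edges (1 extra). Not a tree.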